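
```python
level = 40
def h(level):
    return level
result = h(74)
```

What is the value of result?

Step 1: Global level = 40.
Step 2: h(74) takes parameter level = 74, which shadows the global.
Step 3: result = 74

The answer is 74.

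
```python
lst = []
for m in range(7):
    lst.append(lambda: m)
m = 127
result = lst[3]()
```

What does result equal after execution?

Step 1: Lambdas capture the variable m by reference, not by value.
Step 2: After the loop, m is reassigned to 127.
Step 3: lst[3]() looks up the current m = 127. result = 127

The answer is 127.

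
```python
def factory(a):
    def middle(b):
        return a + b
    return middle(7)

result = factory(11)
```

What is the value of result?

Step 1: factory(11) passes a = 11.
Step 2: middle(7) has b = 7, reads a = 11 from enclosing.
Step 3: result = 11 + 7 = 18

The answer is 18.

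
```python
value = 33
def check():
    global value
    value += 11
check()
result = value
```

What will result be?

Step 1: value = 33 globally.
Step 2: check() modifies global value: value += 11 = 44.
Step 3: result = 44

The answer is 44.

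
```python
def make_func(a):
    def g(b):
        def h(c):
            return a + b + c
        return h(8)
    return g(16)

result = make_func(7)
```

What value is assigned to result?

Step 1: a = 7, b = 16, c = 8 across three nested scopes.
Step 2: h() accesses all three via LEGB rule.
Step 3: result = 7 + 16 + 8 = 31

The answer is 31.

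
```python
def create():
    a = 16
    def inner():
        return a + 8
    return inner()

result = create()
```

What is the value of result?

Step 1: create() defines a = 16.
Step 2: inner() reads a = 16 from enclosing scope, returns 16 + 8 = 24.
Step 3: result = 24

The answer is 24.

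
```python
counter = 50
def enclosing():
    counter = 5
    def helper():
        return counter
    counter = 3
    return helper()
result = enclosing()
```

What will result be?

Step 1: enclosing() sets counter = 5, then later counter = 3.
Step 2: helper() is called after counter is reassigned to 3. Closures capture variables by reference, not by value.
Step 3: result = 3

The answer is 3.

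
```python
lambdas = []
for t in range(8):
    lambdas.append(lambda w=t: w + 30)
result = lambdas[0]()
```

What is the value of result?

Step 1: Default argument w=t captures t's value at definition time.
Step 2: lambdas[0] was defined when t = 0, so w defaults to 0.
Step 3: result = 0 + 30 = 30 (default arg fixes the late binding issue)

The answer is 30.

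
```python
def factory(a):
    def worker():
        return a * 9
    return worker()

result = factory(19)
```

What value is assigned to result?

Step 1: factory(19) binds parameter a = 19.
Step 2: worker() accesses a = 19 from enclosing scope.
Step 3: result = 19 * 9 = 171

The answer is 171.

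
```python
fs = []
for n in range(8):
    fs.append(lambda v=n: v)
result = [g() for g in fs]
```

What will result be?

Step 1: Default arg v=n captures n at each iteration.
Step 2: Each lambda has its own default: 0, 1, ..., 7.
Step 3: result = [0, 1, 2, 3, 4, 5, 6, 7]

The answer is [0, 1, 2, 3, 4, 5, 6, 7].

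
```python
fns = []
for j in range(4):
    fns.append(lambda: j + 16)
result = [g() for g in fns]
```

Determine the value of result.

Step 1: All lambdas capture j by reference. After the loop, j = 3.
Step 2: Each call returns 3 + 16 = 19.
Step 3: result = [19, 19, 19, 19]

The answer is [19, 19, 19, 19].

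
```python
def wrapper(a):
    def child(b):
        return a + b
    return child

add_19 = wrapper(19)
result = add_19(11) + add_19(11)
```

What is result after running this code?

Step 1: add_19 captures a = 19.
Step 2: add_19(11) = 19 + 11 = 30, called twice.
Step 3: result = 30 + 30 = 60

The answer is 60.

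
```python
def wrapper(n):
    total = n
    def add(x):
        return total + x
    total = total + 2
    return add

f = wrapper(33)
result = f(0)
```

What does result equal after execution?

Step 1: wrapper(33) sets total = 33, then total = 33 + 2 = 35.
Step 2: Closures capture by reference, so add sees total = 35.
Step 3: f(0) returns 35 + 0 = 35

The answer is 35.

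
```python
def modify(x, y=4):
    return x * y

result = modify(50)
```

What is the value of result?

Step 1: modify(50) uses default y = 4.
Step 2: Returns 50 * 4 = 200.
Step 3: result = 200

The answer is 200.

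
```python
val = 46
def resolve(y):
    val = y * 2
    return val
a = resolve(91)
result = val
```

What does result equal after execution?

Step 1: Global val = 46.
Step 2: resolve(91) creates local val = 91 * 2 = 182.
Step 3: Global val unchanged because no global keyword. result = 46

The answer is 46.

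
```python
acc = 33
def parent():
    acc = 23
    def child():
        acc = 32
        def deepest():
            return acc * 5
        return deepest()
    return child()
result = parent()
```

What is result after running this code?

Step 1: deepest() looks up acc through LEGB: not local, finds acc = 32 in enclosing child().
Step 2: Returns 32 * 5 = 160.
Step 3: result = 160

The answer is 160.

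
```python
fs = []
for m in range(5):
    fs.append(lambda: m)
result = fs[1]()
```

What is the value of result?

Step 1: The loop creates 5 lambdas, all referencing the same variable m.
Step 2: After the loop, m = 4 (final value).
Step 3: fs[1]() looks up m at call time and finds 4. This is the late binding gotcha. result = 4

The answer is 4.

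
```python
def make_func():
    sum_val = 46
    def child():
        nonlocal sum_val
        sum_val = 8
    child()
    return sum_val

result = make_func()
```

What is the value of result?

Step 1: make_func() sets sum_val = 46.
Step 2: child() uses nonlocal to reassign sum_val = 8.
Step 3: result = 8

The answer is 8.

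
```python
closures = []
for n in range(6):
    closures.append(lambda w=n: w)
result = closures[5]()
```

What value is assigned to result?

Step 1: Default argument w=n captures n's value at each iteration.
Step 2: closures[5] captured w = 5 when n was 5.
Step 3: result = 5

The answer is 5.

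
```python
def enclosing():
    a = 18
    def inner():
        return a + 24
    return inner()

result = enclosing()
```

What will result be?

Step 1: enclosing() defines a = 18.
Step 2: inner() reads a = 18 from enclosing scope, returns 18 + 24 = 42.
Step 3: result = 42

The answer is 42.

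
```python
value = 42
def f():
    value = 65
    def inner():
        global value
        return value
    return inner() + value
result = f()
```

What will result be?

Step 1: Global value = 42. f() shadows with local value = 65.
Step 2: inner() uses global keyword, so inner() returns global value = 42.
Step 3: f() returns 42 + 65 = 107

The answer is 107.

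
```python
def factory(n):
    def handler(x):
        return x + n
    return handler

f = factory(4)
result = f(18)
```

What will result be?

Step 1: factory(4) creates a closure that captures n = 4.
Step 2: f(18) calls the closure with x = 18, returning 18 + 4 = 22.
Step 3: result = 22

The answer is 22.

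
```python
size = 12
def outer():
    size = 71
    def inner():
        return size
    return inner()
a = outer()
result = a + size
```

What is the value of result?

Step 1: outer() has local size = 71. inner() reads from enclosing.
Step 2: outer() returns 71. Global size = 12 unchanged.
Step 3: result = 71 + 12 = 83

The answer is 83.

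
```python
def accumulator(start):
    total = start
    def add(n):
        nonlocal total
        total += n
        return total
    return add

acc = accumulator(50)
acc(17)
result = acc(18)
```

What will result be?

Step 1: accumulator(50) creates closure with total = 50.
Step 2: First acc(17): total = 50 + 17 = 67.
Step 3: Second acc(18): total = 67 + 18 = 85. result = 85

The answer is 85.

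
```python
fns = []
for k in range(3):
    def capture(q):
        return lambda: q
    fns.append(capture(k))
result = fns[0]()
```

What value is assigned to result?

Step 1: capture(k) creates a new scope capturing q = k at call time.
Step 2: fns[0] = capture(0), so its lambda captures q = 0.
Step 3: result = 0 (closure factory fixes late binding)

The answer is 0.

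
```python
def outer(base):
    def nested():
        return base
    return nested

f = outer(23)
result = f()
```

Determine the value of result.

Step 1: outer(23) creates closure capturing base = 23.
Step 2: f() returns the captured base = 23.
Step 3: result = 23

The answer is 23.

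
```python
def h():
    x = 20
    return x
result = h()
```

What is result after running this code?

Step 1: h() defines x = 20 in its local scope.
Step 2: return x finds the local variable x = 20.
Step 3: result = 20

The answer is 20.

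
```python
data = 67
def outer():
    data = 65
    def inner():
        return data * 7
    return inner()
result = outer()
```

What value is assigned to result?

Step 1: outer() shadows global data with data = 65.
Step 2: inner() finds data = 65 in enclosing scope, computes 65 * 7 = 455.
Step 3: result = 455

The answer is 455.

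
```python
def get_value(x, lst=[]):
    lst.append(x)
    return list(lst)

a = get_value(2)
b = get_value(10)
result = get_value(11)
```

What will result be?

Step 1: Default list is shared. list() creates copies for return values.
Step 2: Internal list grows: [2] -> [2, 10] -> [2, 10, 11].
Step 3: result = [2, 10, 11]

The answer is [2, 10, 11].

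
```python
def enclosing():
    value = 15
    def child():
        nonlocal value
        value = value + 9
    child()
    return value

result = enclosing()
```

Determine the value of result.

Step 1: enclosing() sets value = 15.
Step 2: child() uses nonlocal to modify value in enclosing's scope: value = 15 + 9 = 24.
Step 3: enclosing() returns the modified value = 24

The answer is 24.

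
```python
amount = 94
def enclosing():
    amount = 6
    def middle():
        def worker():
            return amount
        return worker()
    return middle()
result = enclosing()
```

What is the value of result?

Step 1: enclosing() defines amount = 6. middle() and worker() have no local amount.
Step 2: worker() checks local (none), enclosing middle() (none), enclosing enclosing() and finds amount = 6.
Step 3: result = 6

The answer is 6.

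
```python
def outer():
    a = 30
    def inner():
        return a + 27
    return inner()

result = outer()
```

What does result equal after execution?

Step 1: outer() defines a = 30.
Step 2: inner() reads a = 30 from enclosing scope, returns 30 + 27 = 57.
Step 3: result = 57

The answer is 57.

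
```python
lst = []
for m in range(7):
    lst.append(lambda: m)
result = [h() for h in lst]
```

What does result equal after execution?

Step 1: All 7 lambdas share the same variable m.
Step 2: After the loop, m = 6.
Step 3: Each call returns 6. result = [6, 6, 6, 6, 6, 6, 6]

The answer is [6, 6, 6, 6, 6, 6, 6].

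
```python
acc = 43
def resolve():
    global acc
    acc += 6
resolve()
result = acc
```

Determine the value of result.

Step 1: acc = 43 globally.
Step 2: resolve() modifies global acc: acc += 6 = 49.
Step 3: result = 49

The answer is 49.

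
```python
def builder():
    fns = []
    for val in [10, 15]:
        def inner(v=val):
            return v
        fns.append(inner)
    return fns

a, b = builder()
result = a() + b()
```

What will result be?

Step 1: Default argument v=val captures val at each iteration.
Step 2: a() returns 10 (captured at first iteration), b() returns 15 (captured at second).
Step 3: result = 10 + 15 = 25

The answer is 25.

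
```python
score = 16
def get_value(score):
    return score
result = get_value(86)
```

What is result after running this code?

Step 1: Global score = 16.
Step 2: get_value(86) takes parameter score = 86, which shadows the global.
Step 3: result = 86

The answer is 86.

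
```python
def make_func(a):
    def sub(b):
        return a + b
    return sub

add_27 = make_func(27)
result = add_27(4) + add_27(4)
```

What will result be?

Step 1: add_27 captures a = 27.
Step 2: add_27(4) = 27 + 4 = 31, called twice.
Step 3: result = 31 + 31 = 62

The answer is 62.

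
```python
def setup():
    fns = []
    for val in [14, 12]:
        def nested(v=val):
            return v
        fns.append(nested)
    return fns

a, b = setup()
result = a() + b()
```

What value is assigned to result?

Step 1: Default argument v=val captures val at each iteration.
Step 2: a() returns 14 (captured at first iteration), b() returns 12 (captured at second).
Step 3: result = 14 + 12 = 26

The answer is 26.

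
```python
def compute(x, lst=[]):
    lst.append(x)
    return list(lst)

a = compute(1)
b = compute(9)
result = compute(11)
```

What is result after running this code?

Step 1: Default list is shared. list() creates copies for return values.
Step 2: Internal list grows: [1] -> [1, 9] -> [1, 9, 11].
Step 3: result = [1, 9, 11]

The answer is [1, 9, 11].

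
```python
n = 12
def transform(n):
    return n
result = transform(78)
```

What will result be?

Step 1: Global n = 12.
Step 2: transform(78) takes parameter n = 78, which shadows the global.
Step 3: result = 78

The answer is 78.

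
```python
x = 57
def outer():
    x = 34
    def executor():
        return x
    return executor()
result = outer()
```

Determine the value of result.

Step 1: x = 57 globally, but outer() defines x = 34 locally.
Step 2: executor() looks up x. Not in local scope, so checks enclosing scope (outer) and finds x = 34.
Step 3: result = 34

The answer is 34.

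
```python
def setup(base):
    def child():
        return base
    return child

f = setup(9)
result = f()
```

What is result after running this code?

Step 1: setup(9) creates closure capturing base = 9.
Step 2: f() returns the captured base = 9.
Step 3: result = 9

The answer is 9.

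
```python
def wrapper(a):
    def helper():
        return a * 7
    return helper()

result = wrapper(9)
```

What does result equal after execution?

Step 1: wrapper(9) binds parameter a = 9.
Step 2: helper() accesses a = 9 from enclosing scope.
Step 3: result = 9 * 7 = 63

The answer is 63.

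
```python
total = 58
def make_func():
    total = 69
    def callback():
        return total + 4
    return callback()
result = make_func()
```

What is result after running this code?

Step 1: make_func() shadows global total with total = 69.
Step 2: callback() finds total = 69 in enclosing scope, computes 69 + 4 = 73.
Step 3: result = 73

The answer is 73.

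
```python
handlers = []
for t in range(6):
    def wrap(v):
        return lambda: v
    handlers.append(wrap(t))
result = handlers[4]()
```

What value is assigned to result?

Step 1: wrap(t) creates a new scope capturing v = t at call time.
Step 2: handlers[4] = wrap(4), so its lambda captures v = 4.
Step 3: result = 4 (closure factory fixes late binding)

The answer is 4.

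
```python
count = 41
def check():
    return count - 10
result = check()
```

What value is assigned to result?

Step 1: count = 41 is defined globally.
Step 2: check() looks up count from global scope = 41, then computes 41 - 10 = 31.
Step 3: result = 31

The answer is 31.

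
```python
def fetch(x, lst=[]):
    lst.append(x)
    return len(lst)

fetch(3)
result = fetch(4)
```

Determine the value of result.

Step 1: Mutable default list persists between calls.
Step 2: First call: lst = [3], len = 1. Second call: lst = [3, 4], len = 2.
Step 3: result = 2

The answer is 2.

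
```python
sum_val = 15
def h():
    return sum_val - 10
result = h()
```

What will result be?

Step 1: sum_val = 15 is defined globally.
Step 2: h() looks up sum_val from global scope = 15, then computes 15 - 10 = 5.
Step 3: result = 5

The answer is 5.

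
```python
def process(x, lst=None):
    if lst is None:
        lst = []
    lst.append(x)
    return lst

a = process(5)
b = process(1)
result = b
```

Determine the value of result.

Step 1: None default with guard creates a NEW list each call.
Step 2: a = [5] (fresh list). b = [1] (another fresh list).
Step 3: result = [1] (this is the fix for mutable default)

The answer is [1].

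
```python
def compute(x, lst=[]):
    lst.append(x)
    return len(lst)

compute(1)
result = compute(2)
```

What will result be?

Step 1: Mutable default list persists between calls.
Step 2: First call: lst = [1], len = 1. Second call: lst = [1, 2], len = 2.
Step 3: result = 2

The answer is 2.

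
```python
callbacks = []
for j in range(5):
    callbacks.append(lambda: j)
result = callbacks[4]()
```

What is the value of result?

Step 1: The loop creates 5 lambdas, all referencing the same variable j.
Step 2: After the loop, j = 4 (final value).
Step 3: callbacks[4]() looks up j at call time and finds 4. This is the late binding gotcha. result = 4

The answer is 4.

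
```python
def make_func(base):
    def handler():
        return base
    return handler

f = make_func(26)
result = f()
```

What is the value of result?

Step 1: make_func(26) creates closure capturing base = 26.
Step 2: f() returns the captured base = 26.
Step 3: result = 26

The answer is 26.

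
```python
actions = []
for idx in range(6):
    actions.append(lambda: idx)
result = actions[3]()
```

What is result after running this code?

Step 1: The loop creates 6 lambdas, all referencing the same variable idx.
Step 2: After the loop, idx = 5 (final value).
Step 3: actions[3]() looks up idx at call time and finds 5. This is the late binding gotcha. result = 5

The answer is 5.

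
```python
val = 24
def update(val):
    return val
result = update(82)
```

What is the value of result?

Step 1: Global val = 24.
Step 2: update(82) takes parameter val = 82, which shadows the global.
Step 3: result = 82

The answer is 82.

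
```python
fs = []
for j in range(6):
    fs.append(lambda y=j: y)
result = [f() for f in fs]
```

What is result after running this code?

Step 1: Default arg y=j captures j at each iteration.
Step 2: Each lambda has its own default: 0, 1, ..., 5.
Step 3: result = [0, 1, 2, 3, 4, 5]

The answer is [0, 1, 2, 3, 4, 5].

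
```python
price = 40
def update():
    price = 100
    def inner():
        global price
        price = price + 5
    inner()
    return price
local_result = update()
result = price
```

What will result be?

Step 1: Global price = 40. update() creates local price = 100.
Step 2: inner() declares global price and adds 5: global price = 40 + 5 = 45.
Step 3: update() returns its local price = 100 (unaffected by inner).
Step 4: result = global price = 45

The answer is 45.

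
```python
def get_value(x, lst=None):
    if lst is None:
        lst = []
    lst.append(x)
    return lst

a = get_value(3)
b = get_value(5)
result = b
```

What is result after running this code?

Step 1: None default with guard creates a NEW list each call.
Step 2: a = [3] (fresh list). b = [5] (another fresh list).
Step 3: result = [5] (this is the fix for mutable default)

The answer is [5].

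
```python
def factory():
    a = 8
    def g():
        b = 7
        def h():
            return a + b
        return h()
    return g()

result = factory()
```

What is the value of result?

Step 1: factory() defines a = 8. g() defines b = 7.
Step 2: h() accesses both from enclosing scopes: a = 8, b = 7.
Step 3: result = 8 + 7 = 15

The answer is 15.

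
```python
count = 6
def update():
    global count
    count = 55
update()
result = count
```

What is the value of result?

Step 1: count = 6 globally.
Step 2: update() declares global count and sets it to 55.
Step 3: After update(), global count = 55. result = 55

The answer is 55.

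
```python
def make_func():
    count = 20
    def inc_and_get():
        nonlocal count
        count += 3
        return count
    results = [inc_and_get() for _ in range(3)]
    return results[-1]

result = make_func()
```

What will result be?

Step 1: count = 20.
Step 2: Three calls to inc_and_get(), each adding 3.
Step 3: Last value = 20 + 3 * 3 = 29

The answer is 29.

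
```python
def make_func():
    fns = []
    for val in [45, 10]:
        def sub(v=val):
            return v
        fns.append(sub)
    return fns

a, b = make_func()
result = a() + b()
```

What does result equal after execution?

Step 1: Default argument v=val captures val at each iteration.
Step 2: a() returns 45 (captured at first iteration), b() returns 10 (captured at second).
Step 3: result = 45 + 10 = 55

The answer is 55.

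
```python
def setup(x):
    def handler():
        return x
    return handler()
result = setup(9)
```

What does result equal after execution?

Step 1: setup(9) binds parameter x = 9.
Step 2: handler() looks up x in enclosing scope and finds the parameter x = 9.
Step 3: result = 9

The answer is 9.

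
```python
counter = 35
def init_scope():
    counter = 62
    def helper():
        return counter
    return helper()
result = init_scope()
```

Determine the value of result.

Step 1: counter = 35 globally, but init_scope() defines counter = 62 locally.
Step 2: helper() looks up counter. Not in local scope, so checks enclosing scope (init_scope) and finds counter = 62.
Step 3: result = 62

The answer is 62.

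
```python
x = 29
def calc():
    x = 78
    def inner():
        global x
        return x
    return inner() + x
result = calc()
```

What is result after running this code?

Step 1: Global x = 29. calc() shadows with local x = 78.
Step 2: inner() uses global keyword, so inner() returns global x = 29.
Step 3: calc() returns 29 + 78 = 107

The answer is 107.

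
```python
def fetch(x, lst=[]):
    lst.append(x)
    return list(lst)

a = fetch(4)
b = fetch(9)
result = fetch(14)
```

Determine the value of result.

Step 1: Default list is shared. list() creates copies for return values.
Step 2: Internal list grows: [4] -> [4, 9] -> [4, 9, 14].
Step 3: result = [4, 9, 14]

The answer is [4, 9, 14].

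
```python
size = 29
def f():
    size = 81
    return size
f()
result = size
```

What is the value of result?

Step 1: Global size = 29.
Step 2: f() creates local size = 81 (shadow, not modification).
Step 3: After f() returns, global size is unchanged. result = 29

The answer is 29.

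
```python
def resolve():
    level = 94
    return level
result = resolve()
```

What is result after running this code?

Step 1: resolve() defines level = 94 in its local scope.
Step 2: return level finds the local variable level = 94.
Step 3: result = 94

The answer is 94.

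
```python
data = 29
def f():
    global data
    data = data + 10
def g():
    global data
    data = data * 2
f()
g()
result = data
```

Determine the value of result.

Step 1: data = 29.
Step 2: f() adds 10: data = 29 + 10 = 39.
Step 3: g() doubles: data = 39 * 2 = 78.
Step 4: result = 78

The answer is 78.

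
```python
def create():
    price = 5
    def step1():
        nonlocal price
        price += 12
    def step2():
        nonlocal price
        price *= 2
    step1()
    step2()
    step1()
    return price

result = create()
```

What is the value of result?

Step 1: price = 5.
Step 2: step1(): price = 5 + 12 = 17.
Step 3: step2(): price = 17 * 2 = 34.
Step 4: step1(): price = 34 + 12 = 46. result = 46

The answer is 46.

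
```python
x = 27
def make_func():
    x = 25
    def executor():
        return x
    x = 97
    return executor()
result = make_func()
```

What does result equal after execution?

Step 1: make_func() sets x = 25, then later x = 97.
Step 2: executor() is called after x is reassigned to 97. Closures capture variables by reference, not by value.
Step 3: result = 97

The answer is 97.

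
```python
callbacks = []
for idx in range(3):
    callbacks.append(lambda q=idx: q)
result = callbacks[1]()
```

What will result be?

Step 1: Default argument q=idx captures idx's value at each iteration.
Step 2: callbacks[1] captured q = 1 when idx was 1.
Step 3: result = 1

The answer is 1.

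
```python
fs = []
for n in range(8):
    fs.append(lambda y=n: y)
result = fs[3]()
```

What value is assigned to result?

Step 1: Default argument y=n captures n's value at each iteration.
Step 2: fs[3] captured y = 3 when n was 3.
Step 3: result = 3

The answer is 3.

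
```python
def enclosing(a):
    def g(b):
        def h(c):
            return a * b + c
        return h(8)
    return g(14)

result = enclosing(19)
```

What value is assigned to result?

Step 1: a = 19, b = 14, c = 8.
Step 2: h() computes a * b + c = 19 * 14 + 8 = 274.
Step 3: result = 274

The answer is 274.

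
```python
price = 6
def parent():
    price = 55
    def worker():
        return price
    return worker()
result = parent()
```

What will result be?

Step 1: price = 6 globally, but parent() defines price = 55 locally.
Step 2: worker() looks up price. Not in local scope, so checks enclosing scope (parent) and finds price = 55.
Step 3: result = 55

The answer is 55.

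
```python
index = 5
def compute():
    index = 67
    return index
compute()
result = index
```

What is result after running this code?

Step 1: index = 5 globally.
Step 2: compute() creates a LOCAL index = 67 (no global keyword!).
Step 3: The global index is unchanged. result = 5

The answer is 5.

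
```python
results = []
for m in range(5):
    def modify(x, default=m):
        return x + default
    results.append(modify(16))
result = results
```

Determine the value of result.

Step 1: Default argument default=m is evaluated at function definition time.
Step 2: Each iteration creates modify with default = current m value.
Step 3: modify(16) returns 16 + default. results = [16, 17, 18, 19, 20]

The answer is [16, 17, 18, 19, 20].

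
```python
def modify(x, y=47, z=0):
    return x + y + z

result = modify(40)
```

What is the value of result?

Step 1: modify(40) uses defaults y = 47, z = 0.
Step 2: Returns 40 + 47 + 0 = 87.
Step 3: result = 87

The answer is 87.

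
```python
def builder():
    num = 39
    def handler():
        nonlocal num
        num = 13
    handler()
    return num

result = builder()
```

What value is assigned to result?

Step 1: builder() sets num = 39.
Step 2: handler() uses nonlocal to reassign num = 13.
Step 3: result = 13

The answer is 13.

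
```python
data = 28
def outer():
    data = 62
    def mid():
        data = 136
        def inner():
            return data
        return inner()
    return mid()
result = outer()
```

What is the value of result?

Step 1: Three levels of shadowing: global 28, outer 62, mid 136.
Step 2: inner() finds data = 136 in enclosing mid() scope.
Step 3: result = 136

The answer is 136.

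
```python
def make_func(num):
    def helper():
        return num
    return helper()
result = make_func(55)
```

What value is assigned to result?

Step 1: make_func(55) binds parameter num = 55.
Step 2: helper() looks up num in enclosing scope and finds the parameter num = 55.
Step 3: result = 55

The answer is 55.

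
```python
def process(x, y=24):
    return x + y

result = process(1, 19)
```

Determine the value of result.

Step 1: process(1, 19) overrides default y with 19.
Step 2: Returns 1 + 19 = 20.
Step 3: result = 20

The answer is 20.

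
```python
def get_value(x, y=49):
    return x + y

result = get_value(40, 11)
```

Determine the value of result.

Step 1: get_value(40, 11) overrides default y with 11.
Step 2: Returns 40 + 11 = 51.
Step 3: result = 51

The answer is 51.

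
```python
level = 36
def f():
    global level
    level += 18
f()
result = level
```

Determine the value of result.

Step 1: level = 36 globally.
Step 2: f() modifies global level: level += 18 = 54.
Step 3: result = 54

The answer is 54.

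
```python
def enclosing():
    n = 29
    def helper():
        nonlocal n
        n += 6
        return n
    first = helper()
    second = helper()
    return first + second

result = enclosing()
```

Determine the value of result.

Step 1: n starts at 29.
Step 2: First call: n = 29 + 6 = 35, returns 35.
Step 3: Second call: n = 35 + 6 = 41, returns 41.
Step 4: result = 35 + 41 = 76

The answer is 76.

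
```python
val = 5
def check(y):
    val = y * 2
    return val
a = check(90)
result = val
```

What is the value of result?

Step 1: Global val = 5.
Step 2: check(90) creates local val = 90 * 2 = 180.
Step 3: Global val unchanged because no global keyword. result = 5

The answer is 5.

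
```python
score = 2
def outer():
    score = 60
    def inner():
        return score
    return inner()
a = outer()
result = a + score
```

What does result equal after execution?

Step 1: outer() has local score = 60. inner() reads from enclosing.
Step 2: outer() returns 60. Global score = 2 unchanged.
Step 3: result = 60 + 2 = 62

The answer is 62.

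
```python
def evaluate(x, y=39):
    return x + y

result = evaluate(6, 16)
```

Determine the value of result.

Step 1: evaluate(6, 16) overrides default y with 16.
Step 2: Returns 6 + 16 = 22.
Step 3: result = 22

The answer is 22.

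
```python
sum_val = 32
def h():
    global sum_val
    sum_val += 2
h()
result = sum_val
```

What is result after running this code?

Step 1: sum_val = 32 globally.
Step 2: h() modifies global sum_val: sum_val += 2 = 34.
Step 3: result = 34

The answer is 34.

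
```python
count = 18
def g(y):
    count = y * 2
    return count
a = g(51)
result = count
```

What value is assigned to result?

Step 1: Global count = 18.
Step 2: g(51) creates local count = 51 * 2 = 102.
Step 3: Global count unchanged because no global keyword. result = 18

The answer is 18.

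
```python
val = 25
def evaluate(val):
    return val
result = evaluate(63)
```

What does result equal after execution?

Step 1: Global val = 25.
Step 2: evaluate(63) takes parameter val = 63, which shadows the global.
Step 3: result = 63

The answer is 63.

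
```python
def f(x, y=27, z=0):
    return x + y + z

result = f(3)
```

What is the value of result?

Step 1: f(3) uses defaults y = 27, z = 0.
Step 2: Returns 3 + 27 + 0 = 30.
Step 3: result = 30

The answer is 30.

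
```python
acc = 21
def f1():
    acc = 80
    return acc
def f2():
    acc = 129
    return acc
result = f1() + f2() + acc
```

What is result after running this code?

Step 1: Each function shadows global acc with its own local.
Step 2: f1() returns 80, f2() returns 129.
Step 3: Global acc = 21 is unchanged. result = 80 + 129 + 21 = 230

The answer is 230.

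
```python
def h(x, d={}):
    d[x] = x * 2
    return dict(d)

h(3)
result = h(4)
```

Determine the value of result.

Step 1: Mutable default dict is shared across calls.
Step 2: First call adds 3: 6. Second call adds 4: 8.
Step 3: result = {3: 6, 4: 8}

The answer is {3: 6, 4: 8}.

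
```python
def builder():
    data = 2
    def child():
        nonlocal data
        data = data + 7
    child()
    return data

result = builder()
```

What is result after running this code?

Step 1: builder() sets data = 2.
Step 2: child() uses nonlocal to modify data in builder's scope: data = 2 + 7 = 9.
Step 3: builder() returns the modified data = 9

The answer is 9.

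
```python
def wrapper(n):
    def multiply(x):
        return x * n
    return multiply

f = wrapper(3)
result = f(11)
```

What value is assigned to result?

Step 1: wrapper(3) returns multiply closure with n = 3.
Step 2: f(11) computes 11 * 3 = 33.
Step 3: result = 33

The answer is 33.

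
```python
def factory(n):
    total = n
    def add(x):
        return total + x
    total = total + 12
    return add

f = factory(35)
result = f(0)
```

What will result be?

Step 1: factory(35) sets total = 35, then total = 35 + 12 = 47.
Step 2: Closures capture by reference, so add sees total = 47.
Step 3: f(0) returns 47 + 0 = 47

The answer is 47.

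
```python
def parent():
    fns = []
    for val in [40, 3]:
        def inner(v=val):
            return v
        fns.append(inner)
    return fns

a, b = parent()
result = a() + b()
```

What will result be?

Step 1: Default argument v=val captures val at each iteration.
Step 2: a() returns 40 (captured at first iteration), b() returns 3 (captured at second).
Step 3: result = 40 + 3 = 43

The answer is 43.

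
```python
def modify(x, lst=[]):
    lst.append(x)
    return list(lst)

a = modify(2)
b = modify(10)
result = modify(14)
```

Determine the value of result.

Step 1: Default list is shared. list() creates copies for return values.
Step 2: Internal list grows: [2] -> [2, 10] -> [2, 10, 14].
Step 3: result = [2, 10, 14]

The answer is [2, 10, 14].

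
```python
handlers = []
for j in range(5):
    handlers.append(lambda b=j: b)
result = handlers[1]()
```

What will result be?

Step 1: Default argument b=j captures j's value at each iteration.
Step 2: handlers[1] captured b = 1 when j was 1.
Step 3: result = 1

The answer is 1.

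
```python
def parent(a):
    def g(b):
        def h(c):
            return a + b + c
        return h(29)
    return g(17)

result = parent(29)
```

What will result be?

Step 1: a = 29, b = 17, c = 29 across three nested scopes.
Step 2: h() accesses all three via LEGB rule.
Step 3: result = 29 + 17 + 29 = 75

The answer is 75.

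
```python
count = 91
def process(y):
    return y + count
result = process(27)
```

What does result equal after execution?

Step 1: count = 91 is defined globally.
Step 2: process(27) uses parameter y = 27 and looks up count from global scope = 91.
Step 3: result = 27 + 91 = 118

The answer is 118.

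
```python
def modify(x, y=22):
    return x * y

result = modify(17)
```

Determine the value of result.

Step 1: modify(17) uses default y = 22.
Step 2: Returns 17 * 22 = 374.
Step 3: result = 374

The answer is 374.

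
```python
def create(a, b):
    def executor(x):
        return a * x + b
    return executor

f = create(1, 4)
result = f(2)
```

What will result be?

Step 1: create(1, 4) captures a = 1, b = 4.
Step 2: f(2) computes 1 * 2 + 4 = 6.
Step 3: result = 6

The answer is 6.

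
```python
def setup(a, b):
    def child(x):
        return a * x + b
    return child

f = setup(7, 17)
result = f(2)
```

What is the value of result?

Step 1: setup(7, 17) captures a = 7, b = 17.
Step 2: f(2) computes 7 * 2 + 17 = 31.
Step 3: result = 31

The answer is 31.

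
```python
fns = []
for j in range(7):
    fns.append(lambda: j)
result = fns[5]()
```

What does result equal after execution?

Step 1: The loop creates 7 lambdas, all referencing the same variable j.
Step 2: After the loop, j = 6 (final value).
Step 3: fns[5]() looks up j at call time and finds 6. This is the late binding gotcha. result = 6

The answer is 6.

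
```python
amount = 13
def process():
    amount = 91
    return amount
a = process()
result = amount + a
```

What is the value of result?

Step 1: Global amount = 13. process() returns local amount = 91.
Step 2: a = 91. Global amount still = 13.
Step 3: result = 13 + 91 = 104

The answer is 104.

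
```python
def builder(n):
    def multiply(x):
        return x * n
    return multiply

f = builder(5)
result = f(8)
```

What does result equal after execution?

Step 1: builder(5) returns multiply closure with n = 5.
Step 2: f(8) computes 8 * 5 = 40.
Step 3: result = 40

The answer is 40.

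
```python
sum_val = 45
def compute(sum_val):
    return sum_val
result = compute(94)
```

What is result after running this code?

Step 1: Global sum_val = 45.
Step 2: compute(94) takes parameter sum_val = 94, which shadows the global.
Step 3: result = 94

The answer is 94.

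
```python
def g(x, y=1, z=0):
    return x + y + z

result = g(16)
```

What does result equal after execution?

Step 1: g(16) uses defaults y = 1, z = 0.
Step 2: Returns 16 + 1 + 0 = 17.
Step 3: result = 17

The answer is 17.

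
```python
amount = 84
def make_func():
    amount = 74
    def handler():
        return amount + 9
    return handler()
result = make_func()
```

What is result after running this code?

Step 1: make_func() shadows global amount with amount = 74.
Step 2: handler() finds amount = 74 in enclosing scope, computes 74 + 9 = 83.
Step 3: result = 83

The answer is 83.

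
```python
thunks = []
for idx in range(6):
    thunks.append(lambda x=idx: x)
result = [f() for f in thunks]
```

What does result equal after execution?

Step 1: Default arg x=idx captures idx at each iteration.
Step 2: Each lambda has its own default: 0, 1, ..., 5.
Step 3: result = [0, 1, 2, 3, 4, 5]

The answer is [0, 1, 2, 3, 4, 5].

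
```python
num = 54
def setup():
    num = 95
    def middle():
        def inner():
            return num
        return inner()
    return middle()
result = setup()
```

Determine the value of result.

Step 1: setup() defines num = 95. middle() and inner() have no local num.
Step 2: inner() checks local (none), enclosing middle() (none), enclosing setup() and finds num = 95.
Step 3: result = 95

The answer is 95.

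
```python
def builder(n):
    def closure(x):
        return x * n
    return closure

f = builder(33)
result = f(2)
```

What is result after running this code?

Step 1: builder(33) creates a closure capturing n = 33.
Step 2: f(2) computes 2 * 33 = 66.
Step 3: result = 66

The answer is 66.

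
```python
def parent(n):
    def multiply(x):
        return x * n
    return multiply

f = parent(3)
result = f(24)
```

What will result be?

Step 1: parent(3) returns multiply closure with n = 3.
Step 2: f(24) computes 24 * 3 = 72.
Step 3: result = 72

The answer is 72.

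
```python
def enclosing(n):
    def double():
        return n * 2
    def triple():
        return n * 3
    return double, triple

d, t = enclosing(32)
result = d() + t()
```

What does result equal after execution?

Step 1: Both closures capture the same n = 32.
Step 2: d() = 32 * 2 = 64, t() = 32 * 3 = 96.
Step 3: result = 64 + 96 = 160

The answer is 160.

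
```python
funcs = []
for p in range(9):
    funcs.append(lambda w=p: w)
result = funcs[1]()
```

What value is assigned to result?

Step 1: Default argument w=p captures p's value at each iteration.
Step 2: funcs[1] captured w = 1 when p was 1.
Step 3: result = 1

The answer is 1.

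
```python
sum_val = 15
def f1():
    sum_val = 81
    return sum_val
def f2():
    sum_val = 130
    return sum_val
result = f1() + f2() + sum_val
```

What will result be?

Step 1: Each function shadows global sum_val with its own local.
Step 2: f1() returns 81, f2() returns 130.
Step 3: Global sum_val = 15 is unchanged. result = 81 + 130 + 15 = 226

The answer is 226.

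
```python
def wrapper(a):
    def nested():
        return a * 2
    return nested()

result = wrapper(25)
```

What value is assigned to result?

Step 1: wrapper(25) binds parameter a = 25.
Step 2: nested() accesses a = 25 from enclosing scope.
Step 3: result = 25 * 2 = 50

The answer is 50.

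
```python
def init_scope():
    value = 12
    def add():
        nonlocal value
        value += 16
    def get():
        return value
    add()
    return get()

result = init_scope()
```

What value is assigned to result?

Step 1: value = 12. add() modifies it via nonlocal, get() reads it.
Step 2: add() makes value = 12 + 16 = 28.
Step 3: get() returns 28. result = 28

The answer is 28.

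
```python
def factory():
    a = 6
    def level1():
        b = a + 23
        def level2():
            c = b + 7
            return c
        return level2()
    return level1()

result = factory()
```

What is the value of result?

Step 1: a = 6. b = a + 23 = 29.
Step 2: c = b + 7 = 29 + 7 = 36.
Step 3: result = 36

The answer is 36.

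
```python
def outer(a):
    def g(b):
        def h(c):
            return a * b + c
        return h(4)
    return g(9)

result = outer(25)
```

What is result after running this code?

Step 1: a = 25, b = 9, c = 4.
Step 2: h() computes a * b + c = 25 * 9 + 4 = 229.
Step 3: result = 229

The answer is 229.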